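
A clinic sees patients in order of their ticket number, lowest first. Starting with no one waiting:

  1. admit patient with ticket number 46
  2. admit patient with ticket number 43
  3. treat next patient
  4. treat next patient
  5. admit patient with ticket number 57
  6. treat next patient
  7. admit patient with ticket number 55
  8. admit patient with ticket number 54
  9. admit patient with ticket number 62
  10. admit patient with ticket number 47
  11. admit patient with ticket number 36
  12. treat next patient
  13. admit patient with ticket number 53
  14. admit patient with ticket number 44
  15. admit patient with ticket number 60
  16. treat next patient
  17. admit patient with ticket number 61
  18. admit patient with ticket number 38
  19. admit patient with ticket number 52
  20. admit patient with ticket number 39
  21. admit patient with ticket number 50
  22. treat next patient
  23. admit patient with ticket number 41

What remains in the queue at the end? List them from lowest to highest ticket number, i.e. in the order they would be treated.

39, 41, 47, 50, 52, 53, 54, 55, 60, 61, 62

insert 46 → {46}
insert 43 → {43, 46}
treat next patient → 43; now {46}
treat next patient → 46; now {}
insert 57 → {57}
treat next patient → 57; now {}
insert 55 → {55}
insert 54 → {54, 55}
insert 62 → {54, 55, 62}
insert 47 → {47, 54, 55, 62}
insert 36 → {36, 47, 54, 55, 62}
treat next patient → 36; now {47, 54, 55, 62}
insert 53 → {47, 53, 54, 55, 62}
insert 44 → {44, 47, 53, 54, 55, 62}
insert 60 → {44, 47, 53, 54, 55, 60, 62}
treat next patient → 44; now {47, 53, 54, 55, 60, 62}
insert 61 → {47, 53, 54, 55, 60, 61, 62}
insert 38 → {38, 47, 53, 54, 55, 60, 61, 62}
insert 52 → {38, 47, 52, 53, 54, 55, 60, 61, 62}
insert 39 → {38, 39, 47, 52, 53, 54, 55, 60, 61, 62}
insert 50 → {38, 39, 47, 50, 52, 53, 54, 55, 60, 61, 62}
treat next patient → 38; now {39, 47, 50, 52, 53, 54, 55, 60, 61, 62}
insert 41 → {39, 41, 47, 50, 52, 53, 54, 55, 60, 61, 62}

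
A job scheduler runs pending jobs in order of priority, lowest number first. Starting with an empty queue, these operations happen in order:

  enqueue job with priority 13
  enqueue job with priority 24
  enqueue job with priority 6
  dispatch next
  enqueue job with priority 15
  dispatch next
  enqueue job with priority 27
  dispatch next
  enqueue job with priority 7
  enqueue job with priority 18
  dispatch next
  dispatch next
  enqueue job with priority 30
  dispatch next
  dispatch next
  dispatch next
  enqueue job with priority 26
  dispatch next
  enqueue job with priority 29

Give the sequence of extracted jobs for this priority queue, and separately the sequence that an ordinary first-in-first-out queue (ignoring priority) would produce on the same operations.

priority queue: 6 → 13 → 15 → 7 → 18 → 24 → 27 → 30 → 26; FIFO queue: 13 → 24 → 6 → 15 → 27 → 7 → 18 → 30 → 26

insert 13 → {13}
insert 24 → {13, 24}
insert 6 → {6, 13, 24}
dispatch next → 6; now {13, 24}
insert 15 → {13, 15, 24}
dispatch next → 13; now {15, 24}
insert 27 → {15, 24, 27}
dispatch next → 15; now {24, 27}
insert 7 → {7, 24, 27}
insert 18 → {7, 18, 24, 27}
dispatch next → 7; now {18, 24, 27}
dispatch next → 18; now {24, 27}
insert 30 → {24, 27, 30}
dispatch next → 24; now {27, 30}
dispatch next → 27; now {30}
dispatch next → 30; now {}
insert 26 → {26}
dispatch next → 26; now {}
insert 29 → {29}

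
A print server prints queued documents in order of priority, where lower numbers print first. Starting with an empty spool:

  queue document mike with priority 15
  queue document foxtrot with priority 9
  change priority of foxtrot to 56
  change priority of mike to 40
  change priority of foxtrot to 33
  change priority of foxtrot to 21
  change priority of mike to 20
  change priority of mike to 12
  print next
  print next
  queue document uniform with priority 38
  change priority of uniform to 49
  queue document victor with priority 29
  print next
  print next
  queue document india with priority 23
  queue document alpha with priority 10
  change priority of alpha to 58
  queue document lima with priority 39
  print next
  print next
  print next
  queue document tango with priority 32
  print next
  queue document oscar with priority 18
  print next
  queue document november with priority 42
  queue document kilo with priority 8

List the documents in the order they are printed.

add mike (priority 15) → {mike:15}
add foxtrot (priority 9) → {foxtrot:9, mike:15}
update foxtrot to priority 56 → {mike:15, foxtrot:56}
update mike to priority 40 → {mike:40, foxtrot:56}
update foxtrot to priority 33 → {foxtrot:33, mike:40}
update foxtrot to priority 21 → {foxtrot:21, mike:40}
update mike to priority 20 → {mike:20, foxtrot:21}
update mike to priority 12 → {mike:12, foxtrot:21}
print next → mike; now {foxtrot:21}
print next → foxtrot; now {}
add uniform (priority 38) → {uniform:38}
update uniform to priority 49 → {uniform:49}
add victor (priority 29) → {victor:29, uniform:49}
print next → victor; now {uniform:49}
print next → uniform; now {}
add india (priority 23) → {india:23}
add alpha (priority 10) → {alpha:10, india:23}
update alpha to priority 58 → {india:23, alpha:58}
add lima (priority 39) → {india:23, lima:39, alpha:58}
print next → india; now {lima:39, alpha:58}
print next → lima; now {alpha:58}
print next → alpha; now {}
add tango (priority 32) → {tango:32}
print next → tango; now {}
add oscar (priority 18) → {oscar:18}
print next → oscar; now {}
add november (priority 42) → {november:42}
add kilo (priority 8) → {kilo:8, november:42}

[mike, foxtrot, victor, uniform, india, lima, alpha, tango, oscar]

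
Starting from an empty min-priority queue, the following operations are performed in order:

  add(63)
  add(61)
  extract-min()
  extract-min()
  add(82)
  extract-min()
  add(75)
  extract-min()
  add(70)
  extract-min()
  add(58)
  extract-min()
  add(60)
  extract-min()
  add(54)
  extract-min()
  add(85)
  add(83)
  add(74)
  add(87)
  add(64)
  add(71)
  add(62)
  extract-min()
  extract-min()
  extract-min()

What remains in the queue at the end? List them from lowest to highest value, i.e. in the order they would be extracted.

74, 83, 85, 87

insert 63 → {63}
insert 61 → {61, 63}
extract-min → 61; now {63}
extract-min → 63; now {}
insert 82 → {82}
extract-min → 82; now {}
insert 75 → {75}
extract-min → 75; now {}
insert 70 → {70}
extract-min → 70; now {}
insert 58 → {58}
extract-min → 58; now {}
insert 60 → {60}
extract-min → 60; now {}
insert 54 → {54}
extract-min → 54; now {}
insert 85 → {85}
insert 83 → {83, 85}
insert 74 → {74, 83, 85}
insert 87 → {74, 83, 85, 87}
insert 64 → {64, 74, 83, 85, 87}
insert 71 → {64, 71, 74, 83, 85, 87}
insert 62 → {62, 64, 71, 74, 83, 85, 87}
extract-min → 62; now {64, 71, 74, 83, 85, 87}
extract-min → 64; now {71, 74, 83, 85, 87}
extract-min → 71; now {74, 83, 85, 87}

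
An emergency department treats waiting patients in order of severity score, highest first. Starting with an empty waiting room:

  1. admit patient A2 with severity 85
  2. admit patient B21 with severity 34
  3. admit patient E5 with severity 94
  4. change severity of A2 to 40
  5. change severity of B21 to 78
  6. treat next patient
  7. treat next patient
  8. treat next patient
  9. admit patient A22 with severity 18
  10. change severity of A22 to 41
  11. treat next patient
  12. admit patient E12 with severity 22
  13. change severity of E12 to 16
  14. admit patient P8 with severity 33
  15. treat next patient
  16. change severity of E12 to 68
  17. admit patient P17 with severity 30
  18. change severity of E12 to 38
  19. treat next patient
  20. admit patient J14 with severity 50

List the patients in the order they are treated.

[E5, B21, A2, A22, P8, E12]

add A2 (severity 85) → {A2:85}
add B21 (severity 34) → {A2:85, B21:34}
add E5 (severity 94) → {E5:94, A2:85, B21:34}
update A2 to severity 40 → {E5:94, A2:40, B21:34}
update B21 to severity 78 → {E5:94, B21:78, A2:40}
treat next patient → E5; now {B21:78, A2:40}
treat next patient → B21; now {A2:40}
treat next patient → A2; now {}
add A22 (severity 18) → {A22:18}
update A22 to severity 41 → {A22:41}
treat next patient → A22; now {}
add E12 (severity 22) → {E12:22}
update E12 to severity 16 → {E12:16}
add P8 (severity 33) → {P8:33, E12:16}
treat next patient → P8; now {E12:16}
update E12 to severity 68 → {E12:68}
add P17 (severity 30) → {E12:68, P17:30}
update E12 to severity 38 → {E12:38, P17:30}
treat next patient → E12; now {P17:30}
add J14 (severity 50) → {J14:50, P17:30}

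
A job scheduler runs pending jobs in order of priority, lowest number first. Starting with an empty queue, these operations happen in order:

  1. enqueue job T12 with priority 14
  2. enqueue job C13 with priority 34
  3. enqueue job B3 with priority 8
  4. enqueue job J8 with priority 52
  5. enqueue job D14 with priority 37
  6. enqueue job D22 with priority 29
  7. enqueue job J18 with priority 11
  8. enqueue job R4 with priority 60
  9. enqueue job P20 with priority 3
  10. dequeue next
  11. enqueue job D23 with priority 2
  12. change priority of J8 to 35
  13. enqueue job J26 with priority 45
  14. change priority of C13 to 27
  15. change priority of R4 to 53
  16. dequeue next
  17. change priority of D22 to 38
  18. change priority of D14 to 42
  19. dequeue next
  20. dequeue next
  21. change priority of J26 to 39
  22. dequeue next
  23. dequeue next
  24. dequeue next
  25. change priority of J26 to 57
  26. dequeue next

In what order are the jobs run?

add T12 (priority 14) → {T12:14}
add C13 (priority 34) → {T12:14, C13:34}
add B3 (priority 8) → {B3:8, T12:14, C13:34}
add J8 (priority 52) → {B3:8, T12:14, C13:34, J8:52}
add D14 (priority 37) → {B3:8, T12:14, C13:34, D14:37, J8:52}
add D22 (priority 29) → {B3:8, T12:14, D22:29, C13:34, D14:37, J8:52}
add J18 (priority 11) → {B3:8, J18:11, T12:14, D22:29, C13:34, D14:37, J8:52}
add R4 (priority 60) → {B3:8, J18:11, T12:14, D22:29, C13:34, D14:37, J8:52, R4:60}
add P20 (priority 3) → {P20:3, B3:8, J18:11, T12:14, D22:29, C13:34, D14:37, J8:52, R4:60}
dequeue next → P20; now {B3:8, J18:11, T12:14, D22:29, C13:34, D14:37, J8:52, R4:60}
add D23 (priority 2) → {D23:2, B3:8, J18:11, T12:14, D22:29, C13:34, D14:37, J8:52, R4:60}
update J8 to priority 35 → {D23:2, B3:8, J18:11, T12:14, D22:29, C13:34, J8:35, D14:37, R4:60}
add J26 (priority 45) → {D23:2, B3:8, J18:11, T12:14, D22:29, C13:34, J8:35, D14:37, J26:45, R4:60}
update C13 to priority 27 → {D23:2, B3:8, J18:11, T12:14, C13:27, D22:29, J8:35, D14:37, J26:45, R4:60}
update R4 to priority 53 → {D23:2, B3:8, J18:11, T12:14, C13:27, D22:29, J8:35, D14:37, J26:45, R4:53}
dequeue next → D23; now {B3:8, J18:11, T12:14, C13:27, D22:29, J8:35, D14:37, J26:45, R4:53}
update D22 to priority 38 → {B3:8, J18:11, T12:14, C13:27, J8:35, D14:37, D22:38, J26:45, R4:53}
update D14 to priority 42 → {B3:8, J18:11, T12:14, C13:27, J8:35, D22:38, D14:42, J26:45, R4:53}
dequeue next → B3; now {J18:11, T12:14, C13:27, J8:35, D22:38, D14:42, J26:45, R4:53}
dequeue next → J18; now {T12:14, C13:27, J8:35, D22:38, D14:42, J26:45, R4:53}
update J26 to priority 39 → {T12:14, C13:27, J8:35, D22:38, J26:39, D14:42, R4:53}
dequeue next → T12; now {C13:27, J8:35, D22:38, J26:39, D14:42, R4:53}
dequeue next → C13; now {J8:35, D22:38, J26:39, D14:42, R4:53}
dequeue next → J8; now {D22:38, J26:39, D14:42, R4:53}
update J26 to priority 57 → {D22:38, D14:42, R4:53, J26:57}
dequeue next → D22; now {D14:42, R4:53, J26:57}

P20 → D23 → B3 → J18 → T12 → C13 → J8 → D22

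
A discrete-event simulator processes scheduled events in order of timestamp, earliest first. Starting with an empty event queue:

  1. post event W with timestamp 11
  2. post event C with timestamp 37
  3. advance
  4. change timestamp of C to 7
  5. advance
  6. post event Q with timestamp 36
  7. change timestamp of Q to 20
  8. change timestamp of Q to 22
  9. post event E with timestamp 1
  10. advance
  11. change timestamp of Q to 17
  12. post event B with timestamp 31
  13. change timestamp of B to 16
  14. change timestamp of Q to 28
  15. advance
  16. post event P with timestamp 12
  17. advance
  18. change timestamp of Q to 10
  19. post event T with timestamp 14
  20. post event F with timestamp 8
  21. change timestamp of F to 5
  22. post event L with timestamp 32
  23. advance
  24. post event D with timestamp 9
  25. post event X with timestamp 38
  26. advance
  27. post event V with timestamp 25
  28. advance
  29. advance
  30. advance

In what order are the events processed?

[W, C, E, B, P, F, D, Q, T, V]

add W (timestamp 11) → {W:11}
add C (timestamp 37) → {W:11, C:37}
advance → W; now {C:37}
update C to timestamp 7 → {C:7}
advance → C; now {}
add Q (timestamp 36) → {Q:36}
update Q to timestamp 20 → {Q:20}
update Q to timestamp 22 → {Q:22}
add E (timestamp 1) → {E:1, Q:22}
advance → E; now {Q:22}
update Q to timestamp 17 → {Q:17}
add B (timestamp 31) → {Q:17, B:31}
update B to timestamp 16 → {B:16, Q:17}
update Q to timestamp 28 → {B:16, Q:28}
advance → B; now {Q:28}
add P (timestamp 12) → {P:12, Q:28}
advance → P; now {Q:28}
update Q to timestamp 10 → {Q:10}
add T (timestamp 14) → {Q:10, T:14}
add F (timestamp 8) → {F:8, Q:10, T:14}
update F to timestamp 5 → {F:5, Q:10, T:14}
add L (timestamp 32) → {F:5, Q:10, T:14, L:32}
advance → F; now {Q:10, T:14, L:32}
add D (timestamp 9) → {D:9, Q:10, T:14, L:32}
add X (timestamp 38) → {D:9, Q:10, T:14, L:32, X:38}
advance → D; now {Q:10, T:14, L:32, X:38}
add V (timestamp 25) → {Q:10, T:14, V:25, L:32, X:38}
advance → Q; now {T:14, V:25, L:32, X:38}
advance → T; now {V:25, L:32, X:38}
advance → V; now {L:32, X:38}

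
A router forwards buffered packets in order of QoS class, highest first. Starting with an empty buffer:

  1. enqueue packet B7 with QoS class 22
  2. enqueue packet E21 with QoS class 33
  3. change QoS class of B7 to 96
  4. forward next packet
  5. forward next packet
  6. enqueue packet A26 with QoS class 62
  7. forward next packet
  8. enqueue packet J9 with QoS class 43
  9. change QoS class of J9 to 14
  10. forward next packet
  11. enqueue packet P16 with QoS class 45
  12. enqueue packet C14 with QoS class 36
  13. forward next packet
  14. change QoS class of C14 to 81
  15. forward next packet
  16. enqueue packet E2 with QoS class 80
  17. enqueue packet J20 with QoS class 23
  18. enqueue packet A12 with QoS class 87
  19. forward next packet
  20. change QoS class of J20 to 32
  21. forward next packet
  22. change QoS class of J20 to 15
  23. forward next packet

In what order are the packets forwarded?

add B7 (QoS class 22) → {B7:22}
add E21 (QoS class 33) → {E21:33, B7:22}
update B7 to QoS class 96 → {B7:96, E21:33}
forward next packet → B7; now {E21:33}
forward next packet → E21; now {}
add A26 (QoS class 62) → {A26:62}
forward next packet → A26; now {}
add J9 (QoS class 43) → {J9:43}
update J9 to QoS class 14 → {J9:14}
forward next packet → J9; now {}
add P16 (QoS class 45) → {P16:45}
add C14 (QoS class 36) → {P16:45, C14:36}
forward next packet → P16; now {C14:36}
update C14 to QoS class 81 → {C14:81}
forward next packet → C14; now {}
add E2 (QoS class 80) → {E2:80}
add J20 (QoS class 23) → {E2:80, J20:23}
add A12 (QoS class 87) → {A12:87, E2:80, J20:23}
forward next packet → A12; now {E2:80, J20:23}
update J20 to QoS class 32 → {E2:80, J20:32}
forward next packet → E2; now {J20:32}
update J20 to QoS class 15 → {J20:15}
forward next packet → J20; now {}

[B7, E21, A26, J9, P16, C14, A12, E2, J20]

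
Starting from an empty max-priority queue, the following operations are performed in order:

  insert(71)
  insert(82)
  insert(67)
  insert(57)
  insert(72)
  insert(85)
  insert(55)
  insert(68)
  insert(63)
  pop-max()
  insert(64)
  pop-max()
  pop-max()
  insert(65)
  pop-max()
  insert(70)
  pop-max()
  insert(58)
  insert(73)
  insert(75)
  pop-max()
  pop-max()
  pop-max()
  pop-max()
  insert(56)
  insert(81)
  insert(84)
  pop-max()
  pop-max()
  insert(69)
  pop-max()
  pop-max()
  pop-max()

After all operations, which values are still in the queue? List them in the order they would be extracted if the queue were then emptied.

[63, 58, 57, 56, 55]

insert 71 → {71}
insert 82 → {82, 71}
insert 67 → {82, 71, 67}
insert 57 → {82, 71, 67, 57}
insert 72 → {82, 72, 71, 67, 57}
insert 85 → {85, 82, 72, 71, 67, 57}
insert 55 → {85, 82, 72, 71, 67, 57, 55}
insert 68 → {85, 82, 72, 71, 68, 67, 57, 55}
insert 63 → {85, 82, 72, 71, 68, 67, 63, 57, 55}
pop-max → 85; now {82, 72, 71, 68, 67, 63, 57, 55}
insert 64 → {82, 72, 71, 68, 67, 64, 63, 57, 55}
pop-max → 82; now {72, 71, 68, 67, 64, 63, 57, 55}
pop-max → 72; now {71, 68, 67, 64, 63, 57, 55}
insert 65 → {71, 68, 67, 65, 64, 63, 57, 55}
pop-max → 71; now {68, 67, 65, 64, 63, 57, 55}
insert 70 → {70, 68, 67, 65, 64, 63, 57, 55}
pop-max → 70; now {68, 67, 65, 64, 63, 57, 55}
insert 58 → {68, 67, 65, 64, 63, 58, 57, 55}
insert 73 → {73, 68, 67, 65, 64, 63, 58, 57, 55}
insert 75 → {75, 73, 68, 67, 65, 64, 63, 58, 57, 55}
pop-max → 75; now {73, 68, 67, 65, 64, 63, 58, 57, 55}
pop-max → 73; now {68, 67, 65, 64, 63, 58, 57, 55}
pop-max → 68; now {67, 65, 64, 63, 58, 57, 55}
pop-max → 67; now {65, 64, 63, 58, 57, 55}
insert 56 → {65, 64, 63, 58, 57, 56, 55}
insert 81 → {81, 65, 64, 63, 58, 57, 56, 55}
insert 84 → {84, 81, 65, 64, 63, 58, 57, 56, 55}
pop-max → 84; now {81, 65, 64, 63, 58, 57, 56, 55}
pop-max → 81; now {65, 64, 63, 58, 57, 56, 55}
insert 69 → {69, 65, 64, 63, 58, 57, 56, 55}
pop-max → 69; now {65, 64, 63, 58, 57, 56, 55}
pop-max → 65; now {64, 63, 58, 57, 56, 55}
pop-max → 64; now {63, 58, 57, 56, 55}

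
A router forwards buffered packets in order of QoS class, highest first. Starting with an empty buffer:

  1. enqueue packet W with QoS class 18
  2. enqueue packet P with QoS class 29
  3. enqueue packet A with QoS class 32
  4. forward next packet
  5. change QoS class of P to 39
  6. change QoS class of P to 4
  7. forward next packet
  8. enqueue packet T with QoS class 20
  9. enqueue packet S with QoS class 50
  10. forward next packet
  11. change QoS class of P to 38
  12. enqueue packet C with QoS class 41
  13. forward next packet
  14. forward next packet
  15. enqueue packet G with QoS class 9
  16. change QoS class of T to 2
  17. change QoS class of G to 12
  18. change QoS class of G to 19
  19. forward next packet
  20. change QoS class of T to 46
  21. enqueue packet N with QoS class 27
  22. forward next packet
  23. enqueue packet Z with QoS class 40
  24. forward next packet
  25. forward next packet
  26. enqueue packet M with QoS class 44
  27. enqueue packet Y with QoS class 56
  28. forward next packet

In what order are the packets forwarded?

add W (QoS class 18) → {W:18}
add P (QoS class 29) → {P:29, W:18}
add A (QoS class 32) → {A:32, P:29, W:18}
forward next packet → A; now {P:29, W:18}
update P to QoS class 39 → {P:39, W:18}
update P to QoS class 4 → {W:18, P:4}
forward next packet → W; now {P:4}
add T (QoS class 20) → {T:20, P:4}
add S (QoS class 50) → {S:50, T:20, P:4}
forward next packet → S; now {T:20, P:4}
update P to QoS class 38 → {P:38, T:20}
add C (QoS class 41) → {C:41, P:38, T:20}
forward next packet → C; now {P:38, T:20}
forward next packet → P; now {T:20}
add G (QoS class 9) → {T:20, G:9}
update T to QoS class 2 → {G:9, T:2}
update G to QoS class 12 → {G:12, T:2}
update G to QoS class 19 → {G:19, T:2}
forward next packet → G; now {T:2}
update T to QoS class 46 → {T:46}
add N (QoS class 27) → {T:46, N:27}
forward next packet → T; now {N:27}
add Z (QoS class 40) → {Z:40, N:27}
forward next packet → Z; now {N:27}
forward next packet → N; now {}
add M (QoS class 44) → {M:44}
add Y (QoS class 56) → {Y:56, M:44}
forward next packet → Y; now {M:44}

A, W, S, C, P, G, T, Z, N, Y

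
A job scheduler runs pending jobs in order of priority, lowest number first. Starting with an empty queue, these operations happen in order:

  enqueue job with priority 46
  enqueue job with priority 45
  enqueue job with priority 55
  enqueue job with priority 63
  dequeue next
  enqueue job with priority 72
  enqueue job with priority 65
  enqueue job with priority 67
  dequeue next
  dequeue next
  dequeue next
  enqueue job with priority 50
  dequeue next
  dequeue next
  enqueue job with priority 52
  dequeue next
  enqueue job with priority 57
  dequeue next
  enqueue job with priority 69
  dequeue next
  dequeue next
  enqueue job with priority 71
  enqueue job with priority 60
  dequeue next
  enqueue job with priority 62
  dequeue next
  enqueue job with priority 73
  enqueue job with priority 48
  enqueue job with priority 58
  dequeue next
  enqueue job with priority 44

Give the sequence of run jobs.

insert 46 → {46}
insert 45 → {45, 46}
insert 55 → {45, 46, 55}
insert 63 → {45, 46, 55, 63}
dequeue next → 45; now {46, 55, 63}
insert 72 → {46, 55, 63, 72}
insert 65 → {46, 55, 63, 65, 72}
insert 67 → {46, 55, 63, 65, 67, 72}
dequeue next → 46; now {55, 63, 65, 67, 72}
dequeue next → 55; now {63, 65, 67, 72}
dequeue next → 63; now {65, 67, 72}
insert 50 → {50, 65, 67, 72}
dequeue next → 50; now {65, 67, 72}
dequeue next → 65; now {67, 72}
insert 52 → {52, 67, 72}
dequeue next → 52; now {67, 72}
insert 57 → {57, 67, 72}
dequeue next → 57; now {67, 72}
insert 69 → {67, 69, 72}
dequeue next → 67; now {69, 72}
dequeue next → 69; now {72}
insert 71 → {71, 72}
insert 60 → {60, 71, 72}
dequeue next → 60; now {71, 72}
insert 62 → {62, 71, 72}
dequeue next → 62; now {71, 72}
insert 73 → {71, 72, 73}
insert 48 → {48, 71, 72, 73}
insert 58 → {48, 58, 71, 72, 73}
dequeue next → 48; now {58, 71, 72, 73}
insert 44 → {44, 58, 71, 72, 73}

45, 46, 55, 63, 50, 65, 52, 57, 67, 69, 60, 62, 48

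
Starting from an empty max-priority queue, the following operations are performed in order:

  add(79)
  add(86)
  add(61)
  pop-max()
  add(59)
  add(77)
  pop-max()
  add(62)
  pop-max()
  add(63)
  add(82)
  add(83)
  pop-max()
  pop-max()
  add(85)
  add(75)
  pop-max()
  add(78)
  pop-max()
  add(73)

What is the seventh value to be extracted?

insert 79 → {79}
insert 86 → {86, 79}
insert 61 → {86, 79, 61}
pop-max → 86; now {79, 61}
insert 59 → {79, 61, 59}
insert 77 → {79, 77, 61, 59}
pop-max → 79; now {77, 61, 59}
insert 62 → {77, 62, 61, 59}
pop-max → 77; now {62, 61, 59}
insert 63 → {63, 62, 61, 59}
insert 82 → {82, 63, 62, 61, 59}
insert 83 → {83, 82, 63, 62, 61, 59}
pop-max → 83; now {82, 63, 62, 61, 59}
pop-max → 82; now {63, 62, 61, 59}
insert 85 → {85, 63, 62, 61, 59}
insert 75 → {85, 75, 63, 62, 61, 59}
pop-max → 85; now {75, 63, 62, 61, 59}
insert 78 → {78, 75, 63, 62, 61, 59}
pop-max → 78; now {75, 63, 62, 61, 59}
insert 73 → {75, 73, 63, 62, 61, 59}

78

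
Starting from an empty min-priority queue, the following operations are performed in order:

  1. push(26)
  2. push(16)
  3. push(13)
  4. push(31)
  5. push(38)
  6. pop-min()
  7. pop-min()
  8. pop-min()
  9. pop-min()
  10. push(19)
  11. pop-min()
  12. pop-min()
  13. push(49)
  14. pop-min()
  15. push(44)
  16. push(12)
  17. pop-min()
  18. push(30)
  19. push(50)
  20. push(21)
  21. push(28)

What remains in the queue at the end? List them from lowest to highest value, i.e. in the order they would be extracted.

insert 26 → {26}
insert 16 → {16, 26}
insert 13 → {13, 16, 26}
insert 31 → {13, 16, 26, 31}
insert 38 → {13, 16, 26, 31, 38}
pop-min → 13; now {16, 26, 31, 38}
pop-min → 16; now {26, 31, 38}
pop-min → 26; now {31, 38}
pop-min → 31; now {38}
insert 19 → {19, 38}
pop-min → 19; now {38}
pop-min → 38; now {}
insert 49 → {49}
pop-min → 49; now {}
insert 44 → {44}
insert 12 → {12, 44}
pop-min → 12; now {44}
insert 30 → {30, 44}
insert 50 → {30, 44, 50}
insert 21 → {21, 30, 44, 50}
insert 28 → {21, 28, 30, 44, 50}

[21, 28, 30, 44, 50]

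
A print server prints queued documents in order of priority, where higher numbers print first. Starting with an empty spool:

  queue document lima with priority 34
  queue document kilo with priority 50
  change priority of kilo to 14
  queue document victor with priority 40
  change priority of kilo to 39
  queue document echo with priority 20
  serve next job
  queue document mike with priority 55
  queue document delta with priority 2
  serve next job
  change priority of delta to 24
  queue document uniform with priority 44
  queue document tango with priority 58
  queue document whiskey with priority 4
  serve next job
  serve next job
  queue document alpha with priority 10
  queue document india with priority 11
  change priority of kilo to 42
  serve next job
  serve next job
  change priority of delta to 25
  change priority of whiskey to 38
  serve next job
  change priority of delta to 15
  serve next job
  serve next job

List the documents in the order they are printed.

victor → mike → tango → uniform → kilo → lima → whiskey → echo → delta

add lima (priority 34) → {lima:34}
add kilo (priority 50) → {kilo:50, lima:34}
update kilo to priority 14 → {lima:34, kilo:14}
add victor (priority 40) → {victor:40, lima:34, kilo:14}
update kilo to priority 39 → {victor:40, kilo:39, lima:34}
add echo (priority 20) → {victor:40, kilo:39, lima:34, echo:20}
serve next job → victor; now {kilo:39, lima:34, echo:20}
add mike (priority 55) → {mike:55, kilo:39, lima:34, echo:20}
add delta (priority 2) → {mike:55, kilo:39, lima:34, echo:20, delta:2}
serve next job → mike; now {kilo:39, lima:34, echo:20, delta:2}
update delta to priority 24 → {kilo:39, lima:34, delta:24, echo:20}
add uniform (priority 44) → {uniform:44, kilo:39, lima:34, delta:24, echo:20}
add tango (priority 58) → {tango:58, uniform:44, kilo:39, lima:34, delta:24, echo:20}
add whiskey (priority 4) → {tango:58, uniform:44, kilo:39, lima:34, delta:24, echo:20, whiskey:4}
serve next job → tango; now {uniform:44, kilo:39, lima:34, delta:24, echo:20, whiskey:4}
serve next job → uniform; now {kilo:39, lima:34, delta:24, echo:20, whiskey:4}
add alpha (priority 10) → {kilo:39, lima:34, delta:24, echo:20, alpha:10, whiskey:4}
add india (priority 11) → {kilo:39, lima:34, delta:24, echo:20, india:11, alpha:10, whiskey:4}
update kilo to priority 42 → {kilo:42, lima:34, delta:24, echo:20, india:11, alpha:10, whiskey:4}
serve next job → kilo; now {lima:34, delta:24, echo:20, india:11, alpha:10, whiskey:4}
serve next job → lima; now {delta:24, echo:20, india:11, alpha:10, whiskey:4}
update delta to priority 25 → {delta:25, echo:20, india:11, alpha:10, whiskey:4}
update whiskey to priority 38 → {whiskey:38, delta:25, echo:20, india:11, alpha:10}
serve next job → whiskey; now {delta:25, echo:20, india:11, alpha:10}
update delta to priority 15 → {echo:20, delta:15, india:11, alpha:10}
serve next job → echo; now {delta:15, india:11, alpha:10}
serve next job → delta; now {india:11, alpha:10}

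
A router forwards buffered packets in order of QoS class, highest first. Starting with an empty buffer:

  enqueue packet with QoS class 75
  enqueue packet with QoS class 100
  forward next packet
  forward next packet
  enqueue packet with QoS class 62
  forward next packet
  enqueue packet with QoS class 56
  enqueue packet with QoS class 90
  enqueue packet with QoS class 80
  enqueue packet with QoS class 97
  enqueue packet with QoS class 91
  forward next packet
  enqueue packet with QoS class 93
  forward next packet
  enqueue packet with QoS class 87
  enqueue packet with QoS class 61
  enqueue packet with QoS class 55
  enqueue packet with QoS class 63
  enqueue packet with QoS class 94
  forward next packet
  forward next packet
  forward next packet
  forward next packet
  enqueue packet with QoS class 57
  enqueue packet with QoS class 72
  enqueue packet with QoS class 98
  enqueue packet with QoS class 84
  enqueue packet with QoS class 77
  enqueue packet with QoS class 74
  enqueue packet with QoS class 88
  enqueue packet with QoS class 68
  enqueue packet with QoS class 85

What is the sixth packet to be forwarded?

insert 75 → {75}
insert 100 → {100, 75}
forward next packet → 100; now {75}
forward next packet → 75; now {}
insert 62 → {62}
forward next packet → 62; now {}
insert 56 → {56}
insert 90 → {90, 56}
insert 80 → {90, 80, 56}
insert 97 → {97, 90, 80, 56}
insert 91 → {97, 91, 90, 80, 56}
forward next packet → 97; now {91, 90, 80, 56}
insert 93 → {93, 91, 90, 80, 56}
forward next packet → 93; now {91, 90, 80, 56}
insert 87 → {91, 90, 87, 80, 56}
insert 61 → {91, 90, 87, 80, 61, 56}
insert 55 → {91, 90, 87, 80, 61, 56, 55}
insert 63 → {91, 90, 87, 80, 63, 61, 56, 55}
insert 94 → {94, 91, 90, 87, 80, 63, 61, 56, 55}
forward next packet → 94; now {91, 90, 87, 80, 63, 61, 56, 55}
forward next packet → 91; now {90, 87, 80, 63, 61, 56, 55}
forward next packet → 90; now {87, 80, 63, 61, 56, 55}
forward next packet → 87; now {80, 63, 61, 56, 55}
insert 57 → {80, 63, 61, 57, 56, 55}
insert 72 → {80, 72, 63, 61, 57, 56, 55}
insert 98 → {98, 80, 72, 63, 61, 57, 56, 55}
insert 84 → {98, 84, 80, 72, 63, 61, 57, 56, 55}
insert 77 → {98, 84, 80, 77, 72, 63, 61, 57, 56, 55}
insert 74 → {98, 84, 80, 77, 74, 72, 63, 61, 57, 56, 55}
insert 88 → {98, 88, 84, 80, 77, 74, 72, 63, 61, 57, 56, 55}
insert 68 → {98, 88, 84, 80, 77, 74, 72, 68, 63, 61, 57, 56, 55}
insert 85 → {98, 88, 85, 84, 80, 77, 74, 72, 68, 63, 61, 57, 56, 55}

94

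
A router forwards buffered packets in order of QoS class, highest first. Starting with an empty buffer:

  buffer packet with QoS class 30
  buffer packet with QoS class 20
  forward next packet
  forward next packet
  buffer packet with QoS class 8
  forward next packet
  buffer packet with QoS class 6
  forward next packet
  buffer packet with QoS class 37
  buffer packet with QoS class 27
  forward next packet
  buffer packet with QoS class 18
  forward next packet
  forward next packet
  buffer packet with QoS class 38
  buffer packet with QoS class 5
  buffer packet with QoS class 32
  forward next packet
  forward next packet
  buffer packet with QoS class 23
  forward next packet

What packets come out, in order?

30, 20, 8, 6, 37, 27, 18, 38, 32, 23

insert 30 → {30}
insert 20 → {30, 20}
forward next packet → 30; now {20}
forward next packet → 20; now {}
insert 8 → {8}
forward next packet → 8; now {}
insert 6 → {6}
forward next packet → 6; now {}
insert 37 → {37}
insert 27 → {37, 27}
forward next packet → 37; now {27}
insert 18 → {27, 18}
forward next packet → 27; now {18}
forward next packet → 18; now {}
insert 38 → {38}
insert 5 → {38, 5}
insert 32 → {38, 32, 5}
forward next packet → 38; now {32, 5}
forward next packet → 32; now {5}
insert 23 → {23, 5}
forward next packet → 23; now {5}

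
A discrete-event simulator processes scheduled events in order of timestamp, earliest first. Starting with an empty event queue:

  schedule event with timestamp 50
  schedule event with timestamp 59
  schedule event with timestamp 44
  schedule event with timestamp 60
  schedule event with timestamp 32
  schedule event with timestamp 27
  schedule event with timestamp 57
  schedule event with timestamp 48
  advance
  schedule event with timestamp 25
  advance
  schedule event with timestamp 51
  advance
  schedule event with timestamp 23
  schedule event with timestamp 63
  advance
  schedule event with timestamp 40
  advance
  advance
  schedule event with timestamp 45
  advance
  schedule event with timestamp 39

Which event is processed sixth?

insert 50 → {50}
insert 59 → {50, 59}
insert 44 → {44, 50, 59}
insert 60 → {44, 50, 59, 60}
insert 32 → {32, 44, 50, 59, 60}
insert 27 → {27, 32, 44, 50, 59, 60}
insert 57 → {27, 32, 44, 50, 57, 59, 60}
insert 48 → {27, 32, 44, 48, 50, 57, 59, 60}
advance → 27; now {32, 44, 48, 50, 57, 59, 60}
insert 25 → {25, 32, 44, 48, 50, 57, 59, 60}
advance → 25; now {32, 44, 48, 50, 57, 59, 60}
insert 51 → {32, 44, 48, 50, 51, 57, 59, 60}
advance → 32; now {44, 48, 50, 51, 57, 59, 60}
insert 23 → {23, 44, 48, 50, 51, 57, 59, 60}
insert 63 → {23, 44, 48, 50, 51, 57, 59, 60, 63}
advance → 23; now {44, 48, 50, 51, 57, 59, 60, 63}
insert 40 → {40, 44, 48, 50, 51, 57, 59, 60, 63}
advance → 40; now {44, 48, 50, 51, 57, 59, 60, 63}
advance → 44; now {48, 50, 51, 57, 59, 60, 63}
insert 45 → {45, 48, 50, 51, 57, 59, 60, 63}
advance → 45; now {48, 50, 51, 57, 59, 60, 63}
insert 39 → {39, 48, 50, 51, 57, 59, 60, 63}

44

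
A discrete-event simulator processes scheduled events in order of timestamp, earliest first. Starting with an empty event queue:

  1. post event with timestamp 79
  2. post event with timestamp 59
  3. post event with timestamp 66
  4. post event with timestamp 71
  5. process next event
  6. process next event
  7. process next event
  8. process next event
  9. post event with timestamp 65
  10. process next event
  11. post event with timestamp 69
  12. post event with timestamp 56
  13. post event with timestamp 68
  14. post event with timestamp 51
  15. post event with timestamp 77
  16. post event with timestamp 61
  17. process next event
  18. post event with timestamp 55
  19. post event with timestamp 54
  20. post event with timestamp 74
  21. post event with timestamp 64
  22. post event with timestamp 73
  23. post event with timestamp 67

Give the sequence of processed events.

insert 79 → {79}
insert 59 → {59, 79}
insert 66 → {59, 66, 79}
insert 71 → {59, 66, 71, 79}
process next event → 59; now {66, 71, 79}
process next event → 66; now {71, 79}
process next event → 71; now {79}
process next event → 79; now {}
insert 65 → {65}
process next event → 65; now {}
insert 69 → {69}
insert 56 → {56, 69}
insert 68 → {56, 68, 69}
insert 51 → {51, 56, 68, 69}
insert 77 → {51, 56, 68, 69, 77}
insert 61 → {51, 56, 61, 68, 69, 77}
process next event → 51; now {56, 61, 68, 69, 77}
insert 55 → {55, 56, 61, 68, 69, 77}
insert 54 → {54, 55, 56, 61, 68, 69, 77}
insert 74 → {54, 55, 56, 61, 68, 69, 74, 77}
insert 64 → {54, 55, 56, 61, 64, 68, 69, 74, 77}
insert 73 → {54, 55, 56, 61, 64, 68, 69, 73, 74, 77}
insert 67 → {54, 55, 56, 61, 64, 67, 68, 69, 73, 74, 77}

[59, 66, 71, 79, 65, 51]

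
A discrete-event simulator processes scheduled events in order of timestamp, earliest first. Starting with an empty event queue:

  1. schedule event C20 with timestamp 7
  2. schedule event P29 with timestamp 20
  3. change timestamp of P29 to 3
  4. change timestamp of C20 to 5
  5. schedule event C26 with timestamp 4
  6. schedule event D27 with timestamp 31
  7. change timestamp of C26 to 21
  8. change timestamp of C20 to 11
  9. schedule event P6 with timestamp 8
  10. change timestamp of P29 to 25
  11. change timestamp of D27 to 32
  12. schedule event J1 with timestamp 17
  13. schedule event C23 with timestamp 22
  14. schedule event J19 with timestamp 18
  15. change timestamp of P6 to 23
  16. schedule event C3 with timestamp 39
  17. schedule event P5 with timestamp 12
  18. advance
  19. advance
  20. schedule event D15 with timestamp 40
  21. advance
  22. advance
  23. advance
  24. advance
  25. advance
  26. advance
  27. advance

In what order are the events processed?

add C20 (timestamp 7) → {C20:7}
add P29 (timestamp 20) → {C20:7, P29:20}
update P29 to timestamp 3 → {P29:3, C20:7}
update C20 to timestamp 5 → {P29:3, C20:5}
add C26 (timestamp 4) → {P29:3, C26:4, C20:5}
add D27 (timestamp 31) → {P29:3, C26:4, C20:5, D27:31}
update C26 to timestamp 21 → {P29:3, C20:5, C26:21, D27:31}
update C20 to timestamp 11 → {P29:3, C20:11, C26:21, D27:31}
add P6 (timestamp 8) → {P29:3, P6:8, C20:11, C26:21, D27:31}
update P29 to timestamp 25 → {P6:8, C20:11, C26:21, P29:25, D27:31}
update D27 to timestamp 32 → {P6:8, C20:11, C26:21, P29:25, D27:32}
add J1 (timestamp 17) → {P6:8, C20:11, J1:17, C26:21, P29:25, D27:32}
add C23 (timestamp 22) → {P6:8, C20:11, J1:17, C26:21, C23:22, P29:25, D27:32}
add J19 (timestamp 18) → {P6:8, C20:11, J1:17, J19:18, C26:21, C23:22, P29:25, D27:32}
update P6 to timestamp 23 → {C20:11, J1:17, J19:18, C26:21, C23:22, P6:23, P29:25, D27:32}
add C3 (timestamp 39) → {C20:11, J1:17, J19:18, C26:21, C23:22, P6:23, P29:25, D27:32, C3:39}
add P5 (timestamp 12) → {C20:11, P5:12, J1:17, J19:18, C26:21, C23:22, P6:23, P29:25, D27:32, C3:39}
advance → C20; now {P5:12, J1:17, J19:18, C26:21, C23:22, P6:23, P29:25, D27:32, C3:39}
advance → P5; now {J1:17, J19:18, C26:21, C23:22, P6:23, P29:25, D27:32, C3:39}
add D15 (timestamp 40) → {J1:17, J19:18, C26:21, C23:22, P6:23, P29:25, D27:32, C3:39, D15:40}
advance → J1; now {J19:18, C26:21, C23:22, P6:23, P29:25, D27:32, C3:39, D15:40}
advance → J19; now {C26:21, C23:22, P6:23, P29:25, D27:32, C3:39, D15:40}
advance → C26; now {C23:22, P6:23, P29:25, D27:32, C3:39, D15:40}
advance → C23; now {P6:23, P29:25, D27:32, C3:39, D15:40}
advance → P6; now {P29:25, D27:32, C3:39, D15:40}
advance → P29; now {D27:32, C3:39, D15:40}
advance → D27; now {C3:39, D15:40}

C20 → P5 → J1 → J19 → C26 → C23 → P6 → P29 → D27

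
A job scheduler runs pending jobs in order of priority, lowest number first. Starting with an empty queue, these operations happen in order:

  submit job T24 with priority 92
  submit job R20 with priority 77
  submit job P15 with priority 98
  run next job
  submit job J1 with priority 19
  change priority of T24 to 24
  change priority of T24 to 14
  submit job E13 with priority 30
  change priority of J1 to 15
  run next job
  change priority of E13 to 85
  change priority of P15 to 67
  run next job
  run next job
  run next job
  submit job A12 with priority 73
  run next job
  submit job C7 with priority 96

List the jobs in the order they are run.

R20, T24, J1, P15, E13, A12

add T24 (priority 92) → {T24:92}
add R20 (priority 77) → {R20:77, T24:92}
add P15 (priority 98) → {R20:77, T24:92, P15:98}
run next job → R20; now {T24:92, P15:98}
add J1 (priority 19) → {J1:19, T24:92, P15:98}
update T24 to priority 24 → {J1:19, T24:24, P15:98}
update T24 to priority 14 → {T24:14, J1:19, P15:98}
add E13 (priority 30) → {T24:14, J1:19, E13:30, P15:98}
update J1 to priority 15 → {T24:14, J1:15, E13:30, P15:98}
run next job → T24; now {J1:15, E13:30, P15:98}
update E13 to priority 85 → {J1:15, E13:85, P15:98}
update P15 to priority 67 → {J1:15, P15:67, E13:85}
run next job → J1; now {P15:67, E13:85}
run next job → P15; now {E13:85}
run next job → E13; now {}
add A12 (priority 73) → {A12:73}
run next job → A12; now {}
add C7 (priority 96) → {C7:96}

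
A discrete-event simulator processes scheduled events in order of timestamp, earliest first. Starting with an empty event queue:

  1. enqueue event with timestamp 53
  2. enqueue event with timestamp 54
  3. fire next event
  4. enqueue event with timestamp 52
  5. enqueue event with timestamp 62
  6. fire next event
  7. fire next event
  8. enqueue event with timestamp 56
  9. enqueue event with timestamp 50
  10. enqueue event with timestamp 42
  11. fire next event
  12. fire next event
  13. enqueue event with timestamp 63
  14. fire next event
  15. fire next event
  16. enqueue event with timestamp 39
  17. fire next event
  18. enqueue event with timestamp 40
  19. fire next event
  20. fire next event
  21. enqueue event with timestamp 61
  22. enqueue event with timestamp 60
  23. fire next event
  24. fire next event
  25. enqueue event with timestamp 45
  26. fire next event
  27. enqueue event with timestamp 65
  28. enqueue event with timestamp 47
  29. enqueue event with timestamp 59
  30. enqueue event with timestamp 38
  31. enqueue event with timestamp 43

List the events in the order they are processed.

insert 53 → {53}
insert 54 → {53, 54}
fire next event → 53; now {54}
insert 52 → {52, 54}
insert 62 → {52, 54, 62}
fire next event → 52; now {54, 62}
fire next event → 54; now {62}
insert 56 → {56, 62}
insert 50 → {50, 56, 62}
insert 42 → {42, 50, 56, 62}
fire next event → 42; now {50, 56, 62}
fire next event → 50; now {56, 62}
insert 63 → {56, 62, 63}
fire next event → 56; now {62, 63}
fire next event → 62; now {63}
insert 39 → {39, 63}
fire next event → 39; now {63}
insert 40 → {40, 63}
fire next event → 40; now {63}
fire next event → 63; now {}
insert 61 → {61}
insert 60 → {60, 61}
fire next event → 60; now {61}
fire next event → 61; now {}
insert 45 → {45}
fire next event → 45; now {}
insert 65 → {65}
insert 47 → {47, 65}
insert 59 → {47, 59, 65}
insert 38 → {38, 47, 59, 65}
insert 43 → {38, 43, 47, 59, 65}

53 → 52 → 54 → 42 → 50 → 56 → 62 → 39 → 40 → 63 → 60 → 61 → 45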